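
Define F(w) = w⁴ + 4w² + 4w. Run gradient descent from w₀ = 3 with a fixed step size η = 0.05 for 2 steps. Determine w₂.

F′(w) = 4w³ + 8w + 4
Step 1: F′(3) = 136; w₁ = 3 − 0.05·136 = -3.8
Step 2: F′(-3.8) = -245.888; w₂ = -3.8 − 0.05·(-245.888) = 8.4944

8.4944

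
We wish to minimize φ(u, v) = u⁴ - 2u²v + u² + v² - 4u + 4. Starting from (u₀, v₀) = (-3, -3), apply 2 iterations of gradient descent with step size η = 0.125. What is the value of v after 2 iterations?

66.015625

∇φ = (4u³ - 4uv + 2u - 4, -2u² + 2v)
Step 1: at (-3, -3), ∇φ = (-154, -24) → (-3, -3) − 0.125·(-154, -24) = (16.25, 0)
Step 2: at (16.25, 0), ∇φ = (17192.5625, -528.125) → (16.25, 0) − 0.125·(17192.5625, -528.125) = (-2132.8203125, 66.015625)
v = 66.015625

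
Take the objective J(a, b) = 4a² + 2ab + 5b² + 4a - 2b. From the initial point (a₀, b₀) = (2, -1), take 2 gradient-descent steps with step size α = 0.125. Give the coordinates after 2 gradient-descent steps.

∇J = (8a + 2b + 4, 2a + 10b - 2)
(a₁, b₁) = (2, -1) − 0.125·(18, -8) = (-0.25, 0)
(a₂, b₂) = (-0.25, 0) − 0.125·(2, -2.5) = (-0.5, 0.3125)

(-0.5, 0.3125)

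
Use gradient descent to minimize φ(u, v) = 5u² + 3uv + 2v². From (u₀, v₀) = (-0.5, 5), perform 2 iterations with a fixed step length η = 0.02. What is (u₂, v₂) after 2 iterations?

(-0.8378, 4.3016)

∇φ = (10u + 3v, 3u + 4v)
Step 1: at (-0.5, 5), ∇φ = (10, 18.5) → (-0.5, 5) − 0.02·(10, 18.5) = (-0.7, 4.63)
Step 2: at (-0.7, 4.63), ∇φ = (6.89, 16.42) → (-0.7, 4.63) − 0.02·(6.89, 16.42) = (-0.8378, 4.3016)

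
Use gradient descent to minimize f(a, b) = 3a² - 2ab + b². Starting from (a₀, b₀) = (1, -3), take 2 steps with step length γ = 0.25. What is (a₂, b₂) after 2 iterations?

∇f = (6a - 2b, -2a + 2b)
Step 1: at (1, -3), ∇f = (12, -8) → (1, -3) − 0.25·(12, -8) = (-2, -1)
Step 2: at (-2, -1), ∇f = (-10, 2) → (-2, -1) − 0.25·(-10, 2) = (0.5, -1.5)

(0.5, -1.5)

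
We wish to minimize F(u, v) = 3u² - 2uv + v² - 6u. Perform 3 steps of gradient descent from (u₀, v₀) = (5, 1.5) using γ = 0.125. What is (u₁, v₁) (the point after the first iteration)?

(2.375, 2.375)

∇F = (6u - 2v - 6, -2u + 2v)
(u₁, v₁) = (5, 1.5) − 0.125·(21, -7) = (2.375, 2.375)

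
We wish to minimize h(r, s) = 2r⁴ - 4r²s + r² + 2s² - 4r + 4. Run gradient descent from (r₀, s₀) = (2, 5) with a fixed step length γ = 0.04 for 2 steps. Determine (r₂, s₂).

∇h = (8r³ - 8rs + 2r - 4, -4r² + 4s)
(r₁, s₁) = (2, 5) − 0.04·(-16, 4) = (2.64, 4.84)
(r₂, s₂) = (2.64, 4.84) − 0.04·(46.257152, -8.5184) = (0.78971392, 5.180736)

(0.78971392, 5.180736)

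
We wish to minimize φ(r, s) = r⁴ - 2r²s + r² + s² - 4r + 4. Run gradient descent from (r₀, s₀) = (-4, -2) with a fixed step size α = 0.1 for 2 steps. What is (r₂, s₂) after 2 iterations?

(-6992.56, 136.48)

∇φ = (4r³ - 4rs + 2r - 4, -2r² + 2s)
Step 1: at (-4, -2), ∇φ = (-300, -36) → (-4, -2) − 0.1·(-300, -36) = (26, 1.6)
Step 2: at (26, 1.6), ∇φ = (70185.6, -1348.8) → (26, 1.6) − 0.1·(70185.6, -1348.8) = (-6992.56, 136.48)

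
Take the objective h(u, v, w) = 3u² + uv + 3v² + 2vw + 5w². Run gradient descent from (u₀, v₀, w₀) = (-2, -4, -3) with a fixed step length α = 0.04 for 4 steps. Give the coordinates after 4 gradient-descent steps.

(-0.42260992, -0.98019328, -0.0424832)

∇h = (6u + v, u + 6v + 2w, 2v + 10w)
Step 1: at (-2, -4, -3), ∇h = (-16, -32, -38) → (-2, -4, -3) − 0.04·(-16, -32, -38) = (-1.36, -2.72, -1.48)
Step 2: at (-1.36, -2.72, -1.48), ∇h = (-10.88, -20.64, -20.24) → (-1.36, -2.72, -1.48) − 0.04·(-10.88, -20.64, -20.24) = (-0.9248, -1.8944, -0.6704)
Step 3: at (-0.9248, -1.8944, -0.6704), ∇h = (-7.4432, -13.632, -10.4928) → (-0.9248, -1.8944, -0.6704) − 0.04·(-7.4432, -13.632, -10.4928) = (-0.627072, -1.34912, -0.250688)
Step 4: at (-0.627072, -1.34912, -0.250688), ∇h = (-5.111552, -9.223168, -5.20512) → (-0.627072, -1.34912, -0.250688) − 0.04·(-5.111552, -9.223168, -5.20512) = (-0.42260992, -0.98019328, -0.0424832)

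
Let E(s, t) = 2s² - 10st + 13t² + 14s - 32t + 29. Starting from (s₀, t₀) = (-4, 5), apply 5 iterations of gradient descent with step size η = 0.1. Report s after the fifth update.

52.30112

∇E = (4s - 10t + 14, -10s + 26t - 32)
(s₁, t₁) = (-4, 5) − 0.1·(-52, 138) = (1.2, -8.8)
(s₂, t₂) = (1.2, -8.8) − 0.1·(106.8, -272.8) = (-9.48, 18.48)
(s₃, t₃) = (-9.48, 18.48) − 0.1·(-208.72, 543.28) = (11.392, -35.848)
(s₄, t₄) = (11.392, -35.848) − 0.1·(418.048, -1077.968) = (-30.4128, 71.9488)
(s₅, t₅) = (-30.4128, 71.9488) − 0.1·(-827.1392, 2142.7968) = (52.30112, -142.33088)
s = 52.30112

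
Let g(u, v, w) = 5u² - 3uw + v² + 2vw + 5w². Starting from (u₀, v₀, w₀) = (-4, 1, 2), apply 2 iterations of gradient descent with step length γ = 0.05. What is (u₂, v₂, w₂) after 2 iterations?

∇g = (10u - 3w, 2v + 2w, -3u + 2v + 10w)
(u₁, v₁, w₁) = (-4, 1, 2) − 0.05·(-46, 6, 34) = (-1.7, 0.7, 0.3)
(u₂, v₂, w₂) = (-1.7, 0.7, 0.3) − 0.05·(-17.9, 2, 9.5) = (-0.805, 0.6, -0.175)

(-0.805, 0.6, -0.175)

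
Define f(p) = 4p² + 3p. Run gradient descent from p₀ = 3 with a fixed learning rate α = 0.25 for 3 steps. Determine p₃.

-3.75

f′(p) = 8p + 3
p₁ = 3 − 0.25·27 = -3.75
p₂ = -3.75 − 0.25·(-27) = 3
p₃ = 3 − 0.25·27 = -3.75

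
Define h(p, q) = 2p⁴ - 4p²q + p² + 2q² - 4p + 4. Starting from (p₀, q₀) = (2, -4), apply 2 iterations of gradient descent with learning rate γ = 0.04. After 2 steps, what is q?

∇h = (8p³ - 8pq + 2p - 4, -4p² + 4q)
(p₁, q₁) = (2, -4) − 0.04·(128, -32) = (-3.12, -2.72)
(p₂, q₂) = (-3.12, -2.72) − 0.04·(-321.101824, -49.8176) = (9.72407296, -0.727296)
q = -0.727296

-0.727296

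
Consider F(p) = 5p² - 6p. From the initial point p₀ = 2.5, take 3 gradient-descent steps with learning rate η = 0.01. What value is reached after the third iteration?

1.9851

F′(p) = 10p - 6
Step 1: F′(2.5) = 19; p₁ = 2.5 − 0.01·19 = 2.31
Step 2: F′(2.31) = 17.1; p₂ = 2.31 − 0.01·17.1 = 2.139
Step 3: F′(2.139) = 15.39; p₃ = 2.139 − 0.01·15.39 = 1.9851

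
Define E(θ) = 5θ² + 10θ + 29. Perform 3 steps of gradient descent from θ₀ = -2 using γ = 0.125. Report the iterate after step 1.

-0.75

E′(θ) = 10θ + 10
θ₁ = -2 − 0.125·(-10) = -0.75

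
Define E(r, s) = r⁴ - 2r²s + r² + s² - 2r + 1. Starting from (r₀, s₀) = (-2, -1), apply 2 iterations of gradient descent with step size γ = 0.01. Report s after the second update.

-0.834568

∇E = (4r³ - 4rs + 2r - 2, -2r² + 2s)
Step 1: at (-2, -1), ∇E = (-46, -10) → (-2, -1) − 0.01·(-46, -10) = (-1.54, -0.9)
Step 2: at (-1.54, -0.9), ∇E = (-25.233056, -6.5432) → (-1.54, -0.9) − 0.01·(-25.233056, -6.5432) = (-1.28766944, -0.834568)
s = -0.834568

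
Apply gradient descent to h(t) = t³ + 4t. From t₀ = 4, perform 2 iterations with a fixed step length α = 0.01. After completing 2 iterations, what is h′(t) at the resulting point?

32.398027148032

h′(t) = 3t² + 4
Step 1: h′(4) = 52; t₁ = 4 − 0.01·52 = 3.48
Step 2: h′(3.48) = 40.3312; t₂ = 3.48 − 0.01·40.3312 = 3.076688
h′(t) at (3.076688) = 32.398027148032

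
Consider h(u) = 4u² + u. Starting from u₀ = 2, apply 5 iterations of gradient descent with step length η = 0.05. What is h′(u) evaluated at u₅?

h′(u) = 8u + 1
u₁ = 2 − 0.05·17 = 1.15
u₂ = 1.15 − 0.05·10.2 = 0.64
u₃ = 0.64 − 0.05·6.12 = 0.334
u₄ = 0.334 − 0.05·3.672 = 0.1504
u₅ = 0.1504 − 0.05·2.2032 = 0.04024
h′(u) at (0.04024) = 1.32192

1.32192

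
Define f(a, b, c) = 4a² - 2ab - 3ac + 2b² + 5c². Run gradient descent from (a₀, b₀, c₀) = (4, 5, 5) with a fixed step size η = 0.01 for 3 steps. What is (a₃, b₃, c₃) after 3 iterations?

∇f = (8a - 2b - 3c, -2a + 4b, -3a + 10c)
Step 1: at (4, 5, 5), ∇f = (7, 12, 38) → (4, 5, 5) − 0.01·(7, 12, 38) = (3.93, 4.88, 4.62)
Step 2: at (3.93, 4.88, 4.62), ∇f = (7.82, 11.66, 34.41) → (3.93, 4.88, 4.62) − 0.01·(7.82, 11.66, 34.41) = (3.8518, 4.7634, 4.2759)
Step 3: at (3.8518, 4.7634, 4.2759), ∇f = (8.4599, 11.35, 31.2036) → (3.8518, 4.7634, 4.2759) − 0.01·(8.4599, 11.35, 31.2036) = (3.767201, 4.6499, 3.963864)

(3.767201, 4.6499, 3.963864)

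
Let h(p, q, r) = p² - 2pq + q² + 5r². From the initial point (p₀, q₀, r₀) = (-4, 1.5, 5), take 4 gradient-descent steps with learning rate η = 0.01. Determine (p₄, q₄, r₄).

∇h = (2p - 2q, -2p + 2q, 10r)
(p₁, q₁, r₁) = (-4, 1.5, 5) − 0.01·(-11, 11, 50) = (-3.89, 1.39, 4.5)
(p₂, q₂, r₂) = (-3.89, 1.39, 4.5) − 0.01·(-10.56, 10.56, 45) = (-3.7844, 1.2844, 4.05)
(p₃, q₃, r₃) = (-3.7844, 1.2844, 4.05) − 0.01·(-10.1376, 10.1376, 40.5) = (-3.683024, 1.183024, 3.645)
(p₄, q₄, r₄) = (-3.683024, 1.183024, 3.645) − 0.01·(-9.732096, 9.732096, 36.45) = (-3.58570304, 1.08570304, 3.2805)

(-3.58570304, 1.08570304, 3.2805)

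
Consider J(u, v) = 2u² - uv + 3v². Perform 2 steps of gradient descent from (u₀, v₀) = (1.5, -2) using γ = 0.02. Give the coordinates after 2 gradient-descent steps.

(1.1982, -1.4956)

∇J = (4u - v, -u + 6v)
(u₁, v₁) = (1.5, -2) − 0.02·(8, -13.5) = (1.34, -1.73)
(u₂, v₂) = (1.34, -1.73) − 0.02·(7.09, -11.72) = (1.1982, -1.4956)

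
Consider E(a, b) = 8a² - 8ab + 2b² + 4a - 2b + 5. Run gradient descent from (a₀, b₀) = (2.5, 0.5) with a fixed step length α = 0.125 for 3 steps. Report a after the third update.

-6.25

∇E = (16a - 8b + 4, -8a + 4b - 2)
Step 1: at (2.5, 0.5), ∇E = (40, -20) → (2.5, 0.5) − 0.125·(40, -20) = (-2.5, 3)
Step 2: at (-2.5, 3), ∇E = (-60, 30) → (-2.5, 3) − 0.125·(-60, 30) = (5, -0.75)
Step 3: at (5, -0.75), ∇E = (90, -45) → (5, -0.75) − 0.125·(90, -45) = (-6.25, 4.875)
a = -6.25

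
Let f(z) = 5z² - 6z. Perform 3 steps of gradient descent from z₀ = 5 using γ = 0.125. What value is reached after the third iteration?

f′(z) = 10z - 6
Step 1: f′(5) = 44; z₁ = 5 − 0.125·44 = -0.5
Step 2: f′(-0.5) = -11; z₂ = -0.5 − 0.125·(-11) = 0.875
Step 3: f′(0.875) = 2.75; z₃ = 0.875 − 0.125·2.75 = 0.53125

0.53125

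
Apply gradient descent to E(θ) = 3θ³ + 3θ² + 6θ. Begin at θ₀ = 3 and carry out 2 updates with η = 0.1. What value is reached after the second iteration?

-54.225

E′(θ) = 9θ² + 6θ + 6
θ₁ = 3 − 0.1·105 = -7.5
θ₂ = -7.5 − 0.1·467.25 = -54.225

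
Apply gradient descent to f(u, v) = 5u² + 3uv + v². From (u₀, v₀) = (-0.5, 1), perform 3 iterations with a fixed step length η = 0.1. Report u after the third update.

-0.255

∇f = (10u + 3v, 3u + 2v)
(u₁, v₁) = (-0.5, 1) − 0.1·(-2, 0.5) = (-0.3, 0.95)
(u₂, v₂) = (-0.3, 0.95) − 0.1·(-0.15, 1) = (-0.285, 0.85)
(u₃, v₃) = (-0.285, 0.85) − 0.1·(-0.3, 0.845) = (-0.255, 0.7655)
u = -0.255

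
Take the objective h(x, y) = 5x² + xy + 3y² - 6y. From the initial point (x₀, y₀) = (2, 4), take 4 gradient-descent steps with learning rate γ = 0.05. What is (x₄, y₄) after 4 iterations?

(-0.093475, 1.6573)

∇h = (10x + y, x + 6y - 6)
(x₁, y₁) = (2, 4) − 0.05·(24, 20) = (0.8, 3)
(x₂, y₂) = (0.8, 3) − 0.05·(11, 12.8) = (0.25, 2.36)
(x₃, y₃) = (0.25, 2.36) − 0.05·(4.86, 8.41) = (0.007, 1.9395)
(x₄, y₄) = (0.007, 1.9395) − 0.05·(2.0095, 5.644) = (-0.093475, 1.6573)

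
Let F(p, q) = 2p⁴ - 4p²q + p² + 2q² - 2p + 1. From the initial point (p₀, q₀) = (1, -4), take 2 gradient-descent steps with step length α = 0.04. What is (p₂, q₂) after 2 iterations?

(0.21152, -2.6304)

∇F = (8p³ - 8pq + 2p - 2, -4p² + 4q)
Step 1: at (1, -4), ∇F = (40, -20) → (1, -4) − 0.04·(40, -20) = (-0.6, -3.2)
Step 2: at (-0.6, -3.2), ∇F = (-20.288, -14.24) → (-0.6, -3.2) − 0.04·(-20.288, -14.24) = (0.21152, -2.6304)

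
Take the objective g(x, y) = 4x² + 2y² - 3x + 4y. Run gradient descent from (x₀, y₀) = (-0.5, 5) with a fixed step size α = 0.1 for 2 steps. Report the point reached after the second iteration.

∇g = (8x - 3, 4y + 4)
Step 1: at (-0.5, 5), ∇g = (-7, 24) → (-0.5, 5) − 0.1·(-7, 24) = (0.2, 2.6)
Step 2: at (0.2, 2.6), ∇g = (-1.4, 14.4) → (0.2, 2.6) − 0.1·(-1.4, 14.4) = (0.34, 1.16)

(0.34, 1.16)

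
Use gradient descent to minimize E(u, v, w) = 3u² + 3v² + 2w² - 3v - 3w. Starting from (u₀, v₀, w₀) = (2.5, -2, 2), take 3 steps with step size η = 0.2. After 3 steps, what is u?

∇E = (6u, 6v - 3, 4w - 3)
(u₁, v₁, w₁) = (2.5, -2, 2) − 0.2·(15, -15, 5) = (-0.5, 1, 1)
(u₂, v₂, w₂) = (-0.5, 1, 1) − 0.2·(-3, 3, 1) = (0.1, 0.4, 0.8)
(u₃, v₃, w₃) = (0.1, 0.4, 0.8) − 0.2·(0.6, -0.6, 0.2) = (-0.02, 0.52, 0.76)
u = -0.02

-0.02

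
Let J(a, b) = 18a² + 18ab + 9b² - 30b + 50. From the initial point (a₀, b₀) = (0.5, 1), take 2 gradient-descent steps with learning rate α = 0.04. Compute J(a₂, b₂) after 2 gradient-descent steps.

∇J = (36a + 18b, 18a + 18b - 30)
(a₁, b₁) = (0.5, 1) − 0.04·(36, -3) = (-0.94, 1.12)
(a₂, b₂) = (-0.94, 1.12) − 0.04·(-13.68, -26.76) = (-0.3928, 2.1904)
J(-0.3928, 2.1904) = 14.7589184

14.7589184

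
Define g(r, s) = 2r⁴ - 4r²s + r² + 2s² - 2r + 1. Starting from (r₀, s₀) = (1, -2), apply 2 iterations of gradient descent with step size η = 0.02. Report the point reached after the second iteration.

∇g = (8r³ - 8rs + 2r - 2, -4r² + 4s)
Step 1: at (1, -2), ∇g = (24, -12) → (1, -2) − 0.02·(24, -12) = (0.52, -1.76)
Step 2: at (0.52, -1.76), ∇g = (7.486464, -8.1216) → (0.52, -1.76) − 0.02·(7.486464, -8.1216) = (0.37027072, -1.597568)

(0.37027072, -1.597568)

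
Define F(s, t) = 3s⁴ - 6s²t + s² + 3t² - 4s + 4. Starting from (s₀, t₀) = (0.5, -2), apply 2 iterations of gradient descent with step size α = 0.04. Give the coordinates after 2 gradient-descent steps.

(0.17729024, -1.108064)

∇F = (12s³ - 12st + 2s - 4, -6s² + 6t)
(s₁, t₁) = (0.5, -2) − 0.04·(10.5, -13.5) = (0.08, -1.46)
(s₂, t₂) = (0.08, -1.46) − 0.04·(-2.432256, -8.7984) = (0.17729024, -1.108064)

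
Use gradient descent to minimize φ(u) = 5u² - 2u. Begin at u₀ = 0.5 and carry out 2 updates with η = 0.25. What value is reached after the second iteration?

φ′(u) = 10u - 2
Step 1: φ′(0.5) = 3; u₁ = 0.5 − 0.25·3 = -0.25
Step 2: φ′(-0.25) = -4.5; u₂ = -0.25 − 0.25·(-4.5) = 0.875

0.875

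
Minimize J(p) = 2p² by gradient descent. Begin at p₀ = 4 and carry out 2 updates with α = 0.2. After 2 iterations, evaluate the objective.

J′(p) = 4p
p₁ = 4 − 0.2·16 = 0.8
p₂ = 0.8 − 0.2·3.2 = 0.16
J(0.16) = 0.0512

0.0512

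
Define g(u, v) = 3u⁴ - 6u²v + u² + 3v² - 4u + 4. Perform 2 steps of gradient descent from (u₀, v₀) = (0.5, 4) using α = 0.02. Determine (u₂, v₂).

(1.66284776, 3.246412)

∇g = (12u³ - 12uv + 2u - 4, -6u² + 6v)
Step 1: at (0.5, 4), ∇g = (-25.5, 22.5) → (0.5, 4) − 0.02·(-25.5, 22.5) = (1.01, 3.55)
Step 2: at (1.01, 3.55), ∇g = (-32.642388, 15.1794) → (1.01, 3.55) − 0.02·(-32.642388, 15.1794) = (1.66284776, 3.246412)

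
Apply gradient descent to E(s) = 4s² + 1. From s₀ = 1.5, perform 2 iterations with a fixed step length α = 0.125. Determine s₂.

0

E′(s) = 8s
Step 1: E′(1.5) = 12; s₁ = 1.5 − 0.125·12 = 0
Step 2: E′(0) = 0; s₂ = 0 − 0.125·0 = 0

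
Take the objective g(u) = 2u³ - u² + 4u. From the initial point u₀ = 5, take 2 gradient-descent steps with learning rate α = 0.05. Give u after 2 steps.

g′(u) = 6u² - 2u + 4
u₁ = 5 − 0.05·144 = -2.2
u₂ = -2.2 − 0.05·37.44 = -4.072

-4.072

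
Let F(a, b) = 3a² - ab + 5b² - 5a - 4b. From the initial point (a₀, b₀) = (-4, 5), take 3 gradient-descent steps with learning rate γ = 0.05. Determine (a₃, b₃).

∇F = (6a - b - 5, -a + 10b - 4)
Step 1: at (-4, 5), ∇F = (-34, 50) → (-4, 5) − 0.05·(-34, 50) = (-2.3, 2.5)
Step 2: at (-2.3, 2.5), ∇F = (-21.3, 23.3) → (-2.3, 2.5) − 0.05·(-21.3, 23.3) = (-1.235, 1.335)
Step 3: at (-1.235, 1.335), ∇F = (-13.745, 10.585) → (-1.235, 1.335) − 0.05·(-13.745, 10.585) = (-0.54775, 0.80575)

(-0.54775, 0.80575)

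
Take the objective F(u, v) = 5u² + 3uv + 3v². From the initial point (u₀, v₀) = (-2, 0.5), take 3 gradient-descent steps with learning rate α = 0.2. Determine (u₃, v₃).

(3.104, 1.664)

∇F = (10u + 3v, 3u + 6v)
Step 1: at (-2, 0.5), ∇F = (-18.5, -3) → (-2, 0.5) − 0.2·(-18.5, -3) = (1.7, 1.1)
Step 2: at (1.7, 1.1), ∇F = (20.3, 11.7) → (1.7, 1.1) − 0.2·(20.3, 11.7) = (-2.36, -1.24)
Step 3: at (-2.36, -1.24), ∇F = (-27.32, -14.52) → (-2.36, -1.24) − 0.2·(-27.32, -14.52) = (3.104, 1.664)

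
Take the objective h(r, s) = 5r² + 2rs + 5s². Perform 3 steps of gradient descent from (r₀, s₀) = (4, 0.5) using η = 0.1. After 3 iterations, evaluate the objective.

∇h = (10r + 2s, 2r + 10s)
(r₁, s₁) = (4, 0.5) − 0.1·(41, 13) = (-0.1, -0.8)
(r₂, s₂) = (-0.1, -0.8) − 0.1·(-2.6, -8.2) = (0.16, 0.02)
(r₃, s₃) = (0.16, 0.02) − 0.1·(1.64, 0.52) = (-0.004, -0.032)
h(-0.004, -0.032) = 0.005456

0.005456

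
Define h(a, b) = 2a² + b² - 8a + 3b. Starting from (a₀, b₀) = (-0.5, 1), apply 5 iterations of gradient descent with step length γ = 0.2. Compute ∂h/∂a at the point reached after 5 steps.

∇h = (4a - 8, 2b + 3)
Step 1: at (-0.5, 1), ∇h = (-10, 5) → (-0.5, 1) − 0.2·(-10, 5) = (1.5, 0)
Step 2: at (1.5, 0), ∇h = (-2, 3) → (1.5, 0) − 0.2·(-2, 3) = (1.9, -0.6)
Step 3: at (1.9, -0.6), ∇h = (-0.4, 1.8) → (1.9, -0.6) − 0.2·(-0.4, 1.8) = (1.98, -0.96)
Step 4: at (1.98, -0.96), ∇h = (-0.08, 1.08) → (1.98, -0.96) − 0.2·(-0.08, 1.08) = (1.996, -1.176)
Step 5: at (1.996, -1.176), ∇h = (-0.016, 0.648) → (1.996, -1.176) − 0.2·(-0.016, 0.648) = (1.9992, -1.3056)
∂h/∂a at (1.9992, -1.3056) = -0.0032

-0.0032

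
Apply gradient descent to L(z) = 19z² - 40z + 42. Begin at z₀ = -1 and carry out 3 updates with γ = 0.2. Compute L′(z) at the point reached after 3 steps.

L′(z) = 38z - 40
z₁ = -1 − 0.2·(-78) = 14.6
z₂ = 14.6 − 0.2·514.8 = -88.36
z₃ = -88.36 − 0.2·(-3397.68) = 591.176
L′(z) at (591.176) = 22424.688

22424.688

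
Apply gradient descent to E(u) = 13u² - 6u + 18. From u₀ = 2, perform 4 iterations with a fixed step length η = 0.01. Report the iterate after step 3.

0.947704

E′(u) = 26u - 6
Step 1: E′(2) = 46; u₁ = 2 − 0.01·46 = 1.54
Step 2: E′(1.54) = 34.04; u₂ = 1.54 − 0.01·34.04 = 1.1996
Step 3: E′(1.1996) = 25.1896; u₃ = 1.1996 − 0.01·25.1896 = 0.947704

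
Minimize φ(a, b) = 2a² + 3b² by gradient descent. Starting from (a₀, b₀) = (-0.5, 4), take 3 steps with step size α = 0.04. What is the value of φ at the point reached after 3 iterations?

9.425245587456

∇φ = (4a, 6b)
Step 1: at (-0.5, 4), ∇φ = (-2, 24) → (-0.5, 4) − 0.04·(-2, 24) = (-0.42, 3.04)
Step 2: at (-0.42, 3.04), ∇φ = (-1.68, 18.24) → (-0.42, 3.04) − 0.04·(-1.68, 18.24) = (-0.3528, 2.3104)
Step 3: at (-0.3528, 2.3104), ∇φ = (-1.4112, 13.8624) → (-0.3528, 2.3104) − 0.04·(-1.4112, 13.8624) = (-0.296352, 1.755904)
φ(-0.296352, 1.755904) = 9.425245587456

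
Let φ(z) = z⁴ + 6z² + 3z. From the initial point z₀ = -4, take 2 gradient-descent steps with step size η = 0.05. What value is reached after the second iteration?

-265.576525

φ′(z) = 4z³ + 12z + 3
z₁ = -4 − 0.05·(-301) = 11.05
z₂ = 11.05 − 0.05·5532.5305 = -265.576525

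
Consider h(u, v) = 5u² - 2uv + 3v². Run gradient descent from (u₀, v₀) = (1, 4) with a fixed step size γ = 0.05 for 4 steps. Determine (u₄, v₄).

∇h = (10u - 2v, -2u + 6v)
Step 1: at (1, 4), ∇h = (2, 22) → (1, 4) − 0.05·(2, 22) = (0.9, 2.9)
Step 2: at (0.9, 2.9), ∇h = (3.2, 15.6) → (0.9, 2.9) − 0.05·(3.2, 15.6) = (0.74, 2.12)
Step 3: at (0.74, 2.12), ∇h = (3.16, 11.24) → (0.74, 2.12) − 0.05·(3.16, 11.24) = (0.582, 1.558)
Step 4: at (0.582, 1.558), ∇h = (2.704, 8.184) → (0.582, 1.558) − 0.05·(2.704, 8.184) = (0.4468, 1.1488)

(0.4468, 1.1488)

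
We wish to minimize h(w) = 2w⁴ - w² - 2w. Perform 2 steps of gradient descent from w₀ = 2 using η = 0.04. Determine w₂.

-0.25511424

h′(w) = 8w³ - 2w - 2
Step 1: h′(2) = 58; w₁ = 2 − 0.04·58 = -0.32
Step 2: h′(-0.32) = -1.622144; w₂ = -0.32 − 0.04·(-1.622144) = -0.25511424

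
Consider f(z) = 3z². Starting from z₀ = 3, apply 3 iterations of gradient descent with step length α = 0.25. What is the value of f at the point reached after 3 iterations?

0.421875

f′(z) = 6z
z₁ = 3 − 0.25·18 = -1.5
z₂ = -1.5 − 0.25·(-9) = 0.75
z₃ = 0.75 − 0.25·4.5 = -0.375
f(-0.375) = 0.421875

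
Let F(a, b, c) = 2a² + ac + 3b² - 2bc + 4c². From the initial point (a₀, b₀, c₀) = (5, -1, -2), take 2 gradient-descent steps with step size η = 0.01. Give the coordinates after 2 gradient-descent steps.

∇F = (4a + c, 6b - 2c, a - 2b + 8c)
(a₁, b₁, c₁) = (5, -1, -2) − 0.01·(18, -2, -9) = (4.82, -0.98, -1.91)
(a₂, b₂, c₂) = (4.82, -0.98, -1.91) − 0.01·(17.37, -2.06, -8.5) = (4.6463, -0.9594, -1.825)

(4.6463, -0.9594, -1.825)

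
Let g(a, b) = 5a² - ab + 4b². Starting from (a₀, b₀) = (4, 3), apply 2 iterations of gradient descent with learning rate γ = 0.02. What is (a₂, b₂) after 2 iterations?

(2.66, 2.2492)

∇g = (10a - b, -a + 8b)
Step 1: at (4, 3), ∇g = (37, 20) → (4, 3) − 0.02·(37, 20) = (3.26, 2.6)
Step 2: at (3.26, 2.6), ∇g = (30, 17.54) → (3.26, 2.6) − 0.02·(30, 17.54) = (2.66, 2.2492)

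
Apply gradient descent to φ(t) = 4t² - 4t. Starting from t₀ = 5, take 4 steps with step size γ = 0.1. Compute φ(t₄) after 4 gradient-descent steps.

-0.99979264

φ′(t) = 8t - 4
Step 1: φ′(5) = 36; t₁ = 5 − 0.1·36 = 1.4
Step 2: φ′(1.4) = 7.2; t₂ = 1.4 − 0.1·7.2 = 0.68
Step 3: φ′(0.68) = 1.44; t₃ = 0.68 − 0.1·1.44 = 0.536
Step 4: φ′(0.536) = 0.288; t₄ = 0.536 − 0.1·0.288 = 0.5072
φ(0.5072) = -0.99979264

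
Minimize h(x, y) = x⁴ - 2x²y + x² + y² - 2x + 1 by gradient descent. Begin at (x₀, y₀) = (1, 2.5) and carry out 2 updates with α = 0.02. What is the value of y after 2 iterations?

∇h = (4x³ - 4xy + 2x - 2, -2x² + 2y)
Step 1: at (1, 2.5), ∇h = (-6, 3) → (1, 2.5) − 0.02·(-6, 3) = (1.12, 2.44)
Step 2: at (1.12, 2.44), ∇h = (-5.071488, 2.3712) → (1.12, 2.44) − 0.02·(-5.071488, 2.3712) = (1.22142976, 2.392576)
y = 2.392576

2.392576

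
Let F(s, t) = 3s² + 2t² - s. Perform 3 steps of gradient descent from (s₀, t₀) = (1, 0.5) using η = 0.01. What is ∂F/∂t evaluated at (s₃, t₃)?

1.769472

∇F = (6s - 1, 4t)
Step 1: at (1, 0.5), ∇F = (5, 2) → (1, 0.5) − 0.01·(5, 2) = (0.95, 0.48)
Step 2: at (0.95, 0.48), ∇F = (4.7, 1.92) → (0.95, 0.48) − 0.01·(4.7, 1.92) = (0.903, 0.4608)
Step 3: at (0.903, 0.4608), ∇F = (4.418, 1.8432) → (0.903, 0.4608) − 0.01·(4.418, 1.8432) = (0.85882, 0.442368)
∂F/∂t at (0.85882, 0.442368) = 1.769472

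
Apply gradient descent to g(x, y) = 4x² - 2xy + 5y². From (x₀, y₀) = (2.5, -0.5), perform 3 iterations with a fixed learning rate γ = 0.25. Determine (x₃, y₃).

∇g = (8x - 2y, -2x + 10y)
(x₁, y₁) = (2.5, -0.5) − 0.25·(21, -10) = (-2.75, 2)
(x₂, y₂) = (-2.75, 2) − 0.25·(-26, 25.5) = (3.75, -4.375)
(x₃, y₃) = (3.75, -4.375) − 0.25·(38.75, -51.25) = (-5.9375, 8.4375)

(-5.9375, 8.4375)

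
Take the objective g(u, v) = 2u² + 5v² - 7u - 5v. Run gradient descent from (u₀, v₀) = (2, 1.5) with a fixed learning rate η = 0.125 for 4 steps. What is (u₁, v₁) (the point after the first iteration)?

∇g = (4u - 7, 10v - 5)
(u₁, v₁) = (2, 1.5) − 0.125·(1, 10) = (1.875, 0.25)

(1.875, 0.25)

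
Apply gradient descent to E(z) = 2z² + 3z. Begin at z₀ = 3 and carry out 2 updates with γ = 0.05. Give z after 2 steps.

E′(z) = 4z + 3
Step 1: E′(3) = 15; z₁ = 3 − 0.05·15 = 2.25
Step 2: E′(2.25) = 12; z₂ = 2.25 − 0.05·12 = 1.65

1.65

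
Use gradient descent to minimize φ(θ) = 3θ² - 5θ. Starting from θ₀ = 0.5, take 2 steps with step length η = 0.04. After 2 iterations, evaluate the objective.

φ′(θ) = 6θ - 5
θ₁ = 0.5 − 0.04·(-2) = 0.58
θ₂ = 0.58 − 0.04·(-1.52) = 0.6408
φ(0.6408) = -1.97212608

-1.97212608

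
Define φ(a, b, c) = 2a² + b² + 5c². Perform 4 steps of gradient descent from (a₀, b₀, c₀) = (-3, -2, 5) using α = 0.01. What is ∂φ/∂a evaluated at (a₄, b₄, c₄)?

-10.19215872

∇φ = (4a, 2b, 10c)
(a₁, b₁, c₁) = (-3, -2, 5) − 0.01·(-12, -4, 50) = (-2.88, -1.96, 4.5)
(a₂, b₂, c₂) = (-2.88, -1.96, 4.5) − 0.01·(-11.52, -3.92, 45) = (-2.7648, -1.9208, 4.05)
(a₃, b₃, c₃) = (-2.7648, -1.9208, 4.05) − 0.01·(-11.0592, -3.8416, 40.5) = (-2.654208, -1.882384, 3.645)
(a₄, b₄, c₄) = (-2.654208, -1.882384, 3.645) − 0.01·(-10.616832, -3.764768, 36.45) = (-2.54803968, -1.84473632, 3.2805)
∂φ/∂a at (-2.54803968, -1.84473632, 3.2805) = -10.19215872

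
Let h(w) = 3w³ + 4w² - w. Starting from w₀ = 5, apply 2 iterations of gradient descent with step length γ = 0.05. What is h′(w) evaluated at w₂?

h′(w) = 9w² + 8w - 1
w₁ = 5 − 0.05·264 = -8.2
w₂ = -8.2 − 0.05·538.56 = -35.128
h′(w) at (-35.128) = 10823.763456

10823.763456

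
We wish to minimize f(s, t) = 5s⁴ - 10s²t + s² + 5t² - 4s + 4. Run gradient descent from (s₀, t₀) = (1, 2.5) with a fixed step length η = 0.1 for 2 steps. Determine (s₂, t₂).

(-136.016, 17.64)

∇f = (20s³ - 20st + 2s - 4, -10s² + 10t)
Step 1: at (1, 2.5), ∇f = (-32, 15) → (1, 2.5) − 0.1·(-32, 15) = (4.2, 1)
Step 2: at (4.2, 1), ∇f = (1402.16, -166.4) → (4.2, 1) − 0.1·(1402.16, -166.4) = (-136.016, 17.64)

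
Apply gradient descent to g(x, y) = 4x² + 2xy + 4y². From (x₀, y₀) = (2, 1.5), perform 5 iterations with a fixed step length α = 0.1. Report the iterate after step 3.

(0.016, -0.016)

∇g = (8x + 2y, 2x + 8y)
Step 1: at (2, 1.5), ∇g = (19, 16) → (2, 1.5) − 0.1·(19, 16) = (0.1, -0.1)
Step 2: at (0.1, -0.1), ∇g = (0.6, -0.6) → (0.1, -0.1) − 0.1·(0.6, -0.6) = (0.04, -0.04)
Step 3: at (0.04, -0.04), ∇g = (0.24, -0.24) → (0.04, -0.04) − 0.1·(0.24, -0.24) = (0.016, -0.016)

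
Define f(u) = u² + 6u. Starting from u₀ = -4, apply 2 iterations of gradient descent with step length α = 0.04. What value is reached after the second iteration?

-3.8464

f′(u) = 2u + 6
u₁ = -4 − 0.04·(-2) = -3.92
u₂ = -3.92 − 0.04·(-1.84) = -3.8464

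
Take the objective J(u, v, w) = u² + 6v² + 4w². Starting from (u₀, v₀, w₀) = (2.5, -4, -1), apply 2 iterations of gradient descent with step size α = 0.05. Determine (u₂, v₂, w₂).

∇J = (2u, 12v, 8w)
(u₁, v₁, w₁) = (2.5, -4, -1) − 0.05·(5, -48, -8) = (2.25, -1.6, -0.6)
(u₂, v₂, w₂) = (2.25, -1.6, -0.6) − 0.05·(4.5, -19.2, -4.8) = (2.025, -0.64, -0.36)

(2.025, -0.64, -0.36)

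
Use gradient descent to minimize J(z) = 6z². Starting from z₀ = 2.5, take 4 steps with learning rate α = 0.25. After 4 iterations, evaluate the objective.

9600

J′(z) = 12z
z₁ = 2.5 − 0.25·30 = -5
z₂ = -5 − 0.25·(-60) = 10
z₃ = 10 − 0.25·120 = -20
z₄ = -20 − 0.25·(-240) = 40
J(40) = 9600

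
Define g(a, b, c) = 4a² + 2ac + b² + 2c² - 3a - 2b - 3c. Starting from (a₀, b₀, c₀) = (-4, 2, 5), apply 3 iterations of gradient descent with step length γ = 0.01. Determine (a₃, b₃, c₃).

(-3.303116, 1.941192, 4.72622)

∇g = (8a + 2c - 3, 2b - 2, 2a + 4c - 3)
Step 1: at (-4, 2, 5), ∇g = (-25, 2, 9) → (-4, 2, 5) − 0.01·(-25, 2, 9) = (-3.75, 1.98, 4.91)
Step 2: at (-3.75, 1.98, 4.91), ∇g = (-23.18, 1.96, 9.14) → (-3.75, 1.98, 4.91) − 0.01·(-23.18, 1.96, 9.14) = (-3.5182, 1.9604, 4.8186)
Step 3: at (-3.5182, 1.9604, 4.8186), ∇g = (-21.5084, 1.9208, 9.238) → (-3.5182, 1.9604, 4.8186) − 0.01·(-21.5084, 1.9208, 9.238) = (-3.303116, 1.941192, 4.72622)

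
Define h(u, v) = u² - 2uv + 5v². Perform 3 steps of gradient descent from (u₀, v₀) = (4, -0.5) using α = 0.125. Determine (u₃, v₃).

∇h = (2u - 2v, -2u + 10v)
(u₁, v₁) = (4, -0.5) − 0.125·(9, -13) = (2.875, 1.125)
(u₂, v₂) = (2.875, 1.125) − 0.125·(3.5, 5.5) = (2.4375, 0.4375)
(u₃, v₃) = (2.4375, 0.4375) − 0.125·(4, -0.5) = (1.9375, 0.5)

(1.9375, 0.5)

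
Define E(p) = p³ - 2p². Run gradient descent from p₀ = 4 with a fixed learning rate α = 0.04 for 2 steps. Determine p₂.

E′(p) = 3p² - 4p
p₁ = 4 − 0.04·32 = 2.72
p₂ = 2.72 − 0.04·11.3152 = 2.267392

2.267392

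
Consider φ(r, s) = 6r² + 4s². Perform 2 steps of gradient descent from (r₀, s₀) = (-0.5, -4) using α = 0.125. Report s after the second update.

∇φ = (12r, 8s)
(r₁, s₁) = (-0.5, -4) − 0.125·(-6, -32) = (0.25, 0)
(r₂, s₂) = (0.25, 0) − 0.125·(3, 0) = (-0.125, 0)
s = 0

0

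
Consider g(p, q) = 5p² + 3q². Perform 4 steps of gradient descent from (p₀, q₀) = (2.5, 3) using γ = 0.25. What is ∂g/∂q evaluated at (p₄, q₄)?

∇g = (10p, 6q)
Step 1: at (2.5, 3), ∇g = (25, 18) → (2.5, 3) − 0.25·(25, 18) = (-3.75, -1.5)
Step 2: at (-3.75, -1.5), ∇g = (-37.5, -9) → (-3.75, -1.5) − 0.25·(-37.5, -9) = (5.625, 0.75)
Step 3: at (5.625, 0.75), ∇g = (56.25, 4.5) → (5.625, 0.75) − 0.25·(56.25, 4.5) = (-8.4375, -0.375)
Step 4: at (-8.4375, -0.375), ∇g = (-84.375, -2.25) → (-8.4375, -0.375) − 0.25·(-84.375, -2.25) = (12.65625, 0.1875)
∂g/∂q at (12.65625, 0.1875) = 1.125

1.125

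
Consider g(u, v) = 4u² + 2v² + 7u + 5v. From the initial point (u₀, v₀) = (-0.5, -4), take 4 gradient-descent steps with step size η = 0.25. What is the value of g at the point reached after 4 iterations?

∇g = (8u + 7, 4v + 5)
Step 1: at (-0.5, -4), ∇g = (3, -11) → (-0.5, -4) − 0.25·(3, -11) = (-1.25, -1.25)
Step 2: at (-1.25, -1.25), ∇g = (-3, 0) → (-1.25, -1.25) − 0.25·(-3, 0) = (-0.5, -1.25)
Step 3: at (-0.5, -1.25), ∇g = (3, 0) → (-0.5, -1.25) − 0.25·(3, 0) = (-1.25, -1.25)
Step 4: at (-1.25, -1.25), ∇g = (-3, 0) → (-1.25, -1.25) − 0.25·(-3, 0) = (-0.5, -1.25)
g(-0.5, -1.25) = -5.625

-5.625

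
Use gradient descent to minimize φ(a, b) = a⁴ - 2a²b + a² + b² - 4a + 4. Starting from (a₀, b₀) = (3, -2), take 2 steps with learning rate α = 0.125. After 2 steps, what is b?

47.828125

∇φ = (4a³ - 4ab + 2a - 4, -2a² + 2b)
(a₁, b₁) = (3, -2) − 0.125·(134, -22) = (-13.75, 0.75)
(a₂, b₂) = (-13.75, 0.75) − 0.125·(-10388.6875, -376.625) = (1284.8359375, 47.828125)
b = 47.828125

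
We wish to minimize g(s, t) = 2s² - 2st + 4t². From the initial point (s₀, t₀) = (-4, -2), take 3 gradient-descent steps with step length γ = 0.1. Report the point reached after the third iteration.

(-1.312, -0.544)

∇g = (4s - 2t, -2s + 8t)
Step 1: at (-4, -2), ∇g = (-12, -8) → (-4, -2) − 0.1·(-12, -8) = (-2.8, -1.2)
Step 2: at (-2.8, -1.2), ∇g = (-8.8, -4) → (-2.8, -1.2) − 0.1·(-8.8, -4) = (-1.92, -0.8)
Step 3: at (-1.92, -0.8), ∇g = (-6.08, -2.56) → (-1.92, -0.8) − 0.1·(-6.08, -2.56) = (-1.312, -0.544)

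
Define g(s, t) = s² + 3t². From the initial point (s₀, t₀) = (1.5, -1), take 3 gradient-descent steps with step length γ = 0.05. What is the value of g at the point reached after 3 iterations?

∇g = (2s, 6t)
(s₁, t₁) = (1.5, -1) − 0.05·(3, -6) = (1.35, -0.7)
(s₂, t₂) = (1.35, -0.7) − 0.05·(2.7, -4.2) = (1.215, -0.49)
(s₃, t₃) = (1.215, -0.49) − 0.05·(2.43, -2.94) = (1.0935, -0.343)
g(1.0935, -0.343) = 1.54868925

1.54868925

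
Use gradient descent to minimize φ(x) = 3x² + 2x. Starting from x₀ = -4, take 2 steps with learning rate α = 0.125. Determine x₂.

-0.5625

φ′(x) = 6x + 2
x₁ = -4 − 0.125·(-22) = -1.25
x₂ = -1.25 − 0.125·(-5.5) = -0.5625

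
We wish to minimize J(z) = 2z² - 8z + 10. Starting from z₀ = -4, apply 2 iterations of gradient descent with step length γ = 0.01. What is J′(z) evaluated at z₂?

J′(z) = 4z - 8
z₁ = -4 − 0.01·(-24) = -3.76
z₂ = -3.76 − 0.01·(-23.04) = -3.5296
J′(z) at (-3.5296) = -22.1184

-22.1184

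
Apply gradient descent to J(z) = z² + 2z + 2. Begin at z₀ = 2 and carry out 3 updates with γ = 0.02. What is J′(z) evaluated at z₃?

5.308416

J′(z) = 2z + 2
Step 1: J′(2) = 6; z₁ = 2 − 0.02·6 = 1.88
Step 2: J′(1.88) = 5.76; z₂ = 1.88 − 0.02·5.76 = 1.7648
Step 3: J′(1.7648) = 5.5296; z₃ = 1.7648 − 0.02·5.5296 = 1.654208
J′(z) at (1.654208) = 5.308416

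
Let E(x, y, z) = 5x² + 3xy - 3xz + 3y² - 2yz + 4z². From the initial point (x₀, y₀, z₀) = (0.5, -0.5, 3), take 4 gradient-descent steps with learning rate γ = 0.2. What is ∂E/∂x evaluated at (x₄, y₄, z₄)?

∇E = (10x + 3y - 3z, 3x + 6y - 2z, -3x - 2y + 8z)
Step 1: at (0.5, -0.5, 3), ∇E = (-5.5, -7.5, 23.5) → (0.5, -0.5, 3) − 0.2·(-5.5, -7.5, 23.5) = (1.6, 1, -1.7)
Step 2: at (1.6, 1, -1.7), ∇E = (24.1, 14.2, -20.4) → (1.6, 1, -1.7) − 0.2·(24.1, 14.2, -20.4) = (-3.22, -1.84, 2.38)
Step 3: at (-3.22, -1.84, 2.38), ∇E = (-44.86, -25.46, 32.38) → (-3.22, -1.84, 2.38) − 0.2·(-44.86, -25.46, 32.38) = (5.752, 3.252, -4.096)
Step 4: at (5.752, 3.252, -4.096), ∇E = (79.564, 44.96, -56.528) → (5.752, 3.252, -4.096) − 0.2·(79.564, 44.96, -56.528) = (-10.1608, -5.74, 7.2096)
∂E/∂x at (-10.1608, -5.74, 7.2096) = -140.4568

-140.4568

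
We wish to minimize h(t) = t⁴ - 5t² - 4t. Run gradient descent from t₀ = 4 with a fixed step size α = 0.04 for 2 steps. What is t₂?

8.27446272

h′(t) = 4t³ - 10t - 4
t₁ = 4 − 0.04·212 = -4.48
t₂ = -4.48 − 0.04·(-318.861568) = 8.27446272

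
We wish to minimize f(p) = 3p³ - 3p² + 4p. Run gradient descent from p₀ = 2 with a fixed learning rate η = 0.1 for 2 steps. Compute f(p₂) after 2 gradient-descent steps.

-58.738587648

f′(p) = 9p² - 6p + 4
p₁ = 2 − 0.1·28 = -0.8
p₂ = -0.8 − 0.1·14.56 = -2.256
f(-2.256) = -58.738587648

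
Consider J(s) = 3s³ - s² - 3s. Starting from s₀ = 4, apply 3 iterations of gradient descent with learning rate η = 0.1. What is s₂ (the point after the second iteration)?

J′(s) = 9s² - 2s - 3
s₁ = 4 − 0.1·133 = -9.3
s₂ = -9.3 − 0.1·794.01 = -88.701

-88.701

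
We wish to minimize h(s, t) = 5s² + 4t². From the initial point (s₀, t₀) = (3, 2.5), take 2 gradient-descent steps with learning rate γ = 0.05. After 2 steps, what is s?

0.75

∇h = (10s, 8t)
(s₁, t₁) = (3, 2.5) − 0.05·(30, 20) = (1.5, 1.5)
(s₂, t₂) = (1.5, 1.5) − 0.05·(15, 12) = (0.75, 0.9)
s = 0.75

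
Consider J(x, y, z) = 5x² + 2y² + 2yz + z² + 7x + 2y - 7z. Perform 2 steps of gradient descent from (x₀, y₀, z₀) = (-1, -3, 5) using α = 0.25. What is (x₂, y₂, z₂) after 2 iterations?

∇J = (10x + 7, 4y + 2z + 2, 2y + 2z - 7)
(x₁, y₁, z₁) = (-1, -3, 5) − 0.25·(-3, 0, -3) = (-0.25, -3, 5.75)
(x₂, y₂, z₂) = (-0.25, -3, 5.75) − 0.25·(4.5, 1.5, -1.5) = (-1.375, -3.375, 6.125)

(-1.375, -3.375, 6.125)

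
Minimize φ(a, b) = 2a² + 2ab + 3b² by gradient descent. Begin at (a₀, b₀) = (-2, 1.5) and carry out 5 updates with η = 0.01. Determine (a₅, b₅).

(-1.7599902, 1.2690296)

∇φ = (4a + 2b, 2a + 6b)
Step 1: at (-2, 1.5), ∇φ = (-5, 5) → (-2, 1.5) − 0.01·(-5, 5) = (-1.95, 1.45)
Step 2: at (-1.95, 1.45), ∇φ = (-4.9, 4.8) → (-1.95, 1.45) − 0.01·(-4.9, 4.8) = (-1.901, 1.402)
Step 3: at (-1.901, 1.402), ∇φ = (-4.8, 4.61) → (-1.901, 1.402) − 0.01·(-4.8, 4.61) = (-1.853, 1.3559)
Step 4: at (-1.853, 1.3559), ∇φ = (-4.7002, 4.4294) → (-1.853, 1.3559) − 0.01·(-4.7002, 4.4294) = (-1.805998, 1.311606)
Step 5: at (-1.805998, 1.311606), ∇φ = (-4.60078, 4.25764) → (-1.805998, 1.311606) − 0.01·(-4.60078, 4.25764) = (-1.7599902, 1.2690296)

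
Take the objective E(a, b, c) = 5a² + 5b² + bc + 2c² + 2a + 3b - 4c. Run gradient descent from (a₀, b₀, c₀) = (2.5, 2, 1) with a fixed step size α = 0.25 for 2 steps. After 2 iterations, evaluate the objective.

341.28125

∇E = (10a + 2, 10b + c + 3, b + 4c - 4)
Step 1: at (2.5, 2, 1), ∇E = (27, 24, 2) → (2.5, 2, 1) − 0.25·(27, 24, 2) = (-4.25, -4, 0.5)
Step 2: at (-4.25, -4, 0.5), ∇E = (-40.5, -36.5, -6) → (-4.25, -4, 0.5) − 0.25·(-40.5, -36.5, -6) = (5.875, 5.125, 2)
E(5.875, 5.125, 2) = 341.28125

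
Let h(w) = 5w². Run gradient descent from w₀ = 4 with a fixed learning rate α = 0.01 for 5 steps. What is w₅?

2.36196

h′(w) = 10w
w₁ = 4 − 0.01·40 = 3.6
w₂ = 3.6 − 0.01·36 = 3.24
w₃ = 3.24 − 0.01·32.4 = 2.916
w₄ = 2.916 − 0.01·29.16 = 2.6244
w₅ = 2.6244 − 0.01·26.244 = 2.36196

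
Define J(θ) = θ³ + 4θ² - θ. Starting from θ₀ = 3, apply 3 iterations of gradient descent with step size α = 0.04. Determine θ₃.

J′(θ) = 3θ² + 8θ - 1
θ₁ = 3 − 0.04·50 = 1
θ₂ = 1 − 0.04·10 = 0.6
θ₃ = 0.6 − 0.04·4.88 = 0.4048

0.4048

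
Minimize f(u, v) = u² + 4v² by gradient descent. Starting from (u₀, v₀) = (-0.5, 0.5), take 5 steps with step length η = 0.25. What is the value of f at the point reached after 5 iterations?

∇f = (2u, 8v)
(u₁, v₁) = (-0.5, 0.5) − 0.25·(-1, 4) = (-0.25, -0.5)
(u₂, v₂) = (-0.25, -0.5) − 0.25·(-0.5, -4) = (-0.125, 0.5)
(u₃, v₃) = (-0.125, 0.5) − 0.25·(-0.25, 4) = (-0.0625, -0.5)
(u₄, v₄) = (-0.0625, -0.5) − 0.25·(-0.125, -4) = (-0.03125, 0.5)
(u₅, v₅) = (-0.03125, 0.5) − 0.25·(-0.0625, 4) = (-0.015625, -0.5)
f(-0.015625, -0.5) = 1.000244140625

1.000244140625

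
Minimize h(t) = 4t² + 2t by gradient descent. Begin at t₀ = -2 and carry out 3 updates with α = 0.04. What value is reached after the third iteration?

h′(t) = 8t + 2
t₁ = -2 − 0.04·(-14) = -1.44
t₂ = -1.44 − 0.04·(-9.52) = -1.0592
t₃ = -1.0592 − 0.04·(-6.4736) = -0.800256

-0.800256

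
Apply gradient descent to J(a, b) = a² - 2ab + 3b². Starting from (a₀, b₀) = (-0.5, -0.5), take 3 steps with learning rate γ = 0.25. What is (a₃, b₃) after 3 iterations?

∇J = (2a - 2b, -2a + 6b)
(a₁, b₁) = (-0.5, -0.5) − 0.25·(0, -2) = (-0.5, 0)
(a₂, b₂) = (-0.5, 0) − 0.25·(-1, 1) = (-0.25, -0.25)
(a₃, b₃) = (-0.25, -0.25) − 0.25·(0, -1) = (-0.25, 0)

(-0.25, 0)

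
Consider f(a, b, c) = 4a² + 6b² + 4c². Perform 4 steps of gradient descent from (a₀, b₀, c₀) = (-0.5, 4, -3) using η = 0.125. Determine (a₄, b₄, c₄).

(0, 0.25, 0)

∇f = (8a, 12b, 8c)
(a₁, b₁, c₁) = (-0.5, 4, -3) − 0.125·(-4, 48, -24) = (0, -2, 0)
(a₂, b₂, c₂) = (0, -2, 0) − 0.125·(0, -24, 0) = (0, 1, 0)
(a₃, b₃, c₃) = (0, 1, 0) − 0.125·(0, 12, 0) = (0, -0.5, 0)
(a₄, b₄, c₄) = (0, -0.5, 0) − 0.125·(0, -6, 0) = (0, 0.25, 0)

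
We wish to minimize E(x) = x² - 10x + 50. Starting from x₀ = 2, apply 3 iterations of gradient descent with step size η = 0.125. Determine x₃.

3.734375

E′(x) = 2x - 10
Step 1: E′(2) = -6; x₁ = 2 − 0.125·(-6) = 2.75
Step 2: E′(2.75) = -4.5; x₂ = 2.75 − 0.125·(-4.5) = 3.3125
Step 3: E′(3.3125) = -3.375; x₃ = 3.3125 − 0.125·(-3.375) = 3.734375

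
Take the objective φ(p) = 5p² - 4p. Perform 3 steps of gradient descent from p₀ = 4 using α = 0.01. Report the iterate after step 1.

3.64

φ′(p) = 10p - 4
p₁ = 4 − 0.01·36 = 3.64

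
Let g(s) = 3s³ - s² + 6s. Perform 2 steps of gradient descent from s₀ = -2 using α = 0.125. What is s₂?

-78.0078125

g′(s) = 9s² - 2s + 6
Step 1: g′(-2) = 46; s₁ = -2 − 0.125·46 = -7.75
Step 2: g′(-7.75) = 562.0625; s₂ = -7.75 − 0.125·562.0625 = -78.0078125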